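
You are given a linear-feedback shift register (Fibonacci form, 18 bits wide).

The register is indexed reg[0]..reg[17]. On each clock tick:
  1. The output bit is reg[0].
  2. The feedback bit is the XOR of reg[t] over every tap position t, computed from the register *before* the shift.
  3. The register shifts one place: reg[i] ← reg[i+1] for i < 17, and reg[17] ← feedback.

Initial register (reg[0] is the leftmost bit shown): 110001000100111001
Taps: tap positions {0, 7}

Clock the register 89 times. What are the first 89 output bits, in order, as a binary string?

11000100010011100111100011011100100001011010011110010101100110110101011000001100000101000

k : reg_k → out_k, fb_k
0: 110001000100111001 → 1, fb=1
1: 100010001001110011 → 1, fb=1
2: 000100010011100111 → 0, fb=1
3: 001000100111001111 → 0, fb=0
4: 010001001110011110 → 0, fb=0
5: 100010011100111100 → 1, fb=0
6: 000100111001111000 → 0, fb=1
7: 001001110011110001 → 0, fb=1
8: 010011100111100011 → 0, fb=0
9: 100111001111000110 → 1, fb=1
10: 001110011110001101 → 0, fb=1
11: 011100111100011011 → 0, fb=1
12: 111001111000110111 → 1, fb=0
13: 110011110001101110 → 1, fb=0
14: 100111100011011100 → 1, fb=1
15: 001111000110111001 → 0, fb=0
16: 011110001101110010 → 0, fb=0
17: 111100011011100100 → 1, fb=0
18: 111000110111001000 → 1, fb=0
19: 110001101110010000 → 1, fb=1
20: 100011011100100001 → 1, fb=0
21: 000110111001000010 → 0, fb=1
22: 001101110010000101 → 0, fb=1
23: 011011100100001011 → 0, fb=0
24: 110111001000010110 → 1, fb=1
25: 101110010000101101 → 1, fb=0
26: 011100100001011010 → 0, fb=0
27: 111001000010110100 → 1, fb=1
28: 110010000101101001 → 1, fb=1
29: 100100001011010011 → 1, fb=1
30: 001000010110100111 → 0, fb=1
31: 010000101101001111 → 0, fb=0
32: 100001011010011110 → 1, fb=0
33: 000010110100111100 → 0, fb=1
34: 000101101001111001 → 0, fb=0
35: 001011010011110010 → 0, fb=1
36: 010110100111100101 → 0, fb=0
37: 101101001111001010 → 1, fb=1
38: 011010011110010101 → 0, fb=1
39: 110100111100101011 → 1, fb=0
40: 101001111001010110 → 1, fb=0
41: 010011110010101100 → 0, fb=1
42: 100111100101011001 → 1, fb=1
43: 001111001010110011 → 0, fb=0
44: 011110010101100110 → 0, fb=1
45: 111100101011001101 → 1, fb=1
46: 111001010110011011 → 1, fb=0
47: 110010101100110110 → 1, fb=1
48: 100101011001101101 → 1, fb=0
49: 001010110011011010 → 0, fb=1
50: 010101100110110101 → 0, fb=0
51: 101011001101101010 → 1, fb=1
52: 010110011011010101 → 0, fb=1
53: 101100110110101011 → 1, fb=0
54: 011001101101010110 → 0, fb=0
55: 110011011010101100 → 1, fb=0
56: 100110110101011000 → 1, fb=0
57: 001101101010110000 → 0, fb=0
58: 011011010101100000 → 0, fb=1
59: 110110101011000001 → 1, fb=1
60: 101101010110000011 → 1, fb=0
61: 011010101100000110 → 0, fb=0
62: 110101011000001100 → 1, fb=0
63: 101010110000011000 → 1, fb=0
64: 010101100000110000 → 0, fb=0
65: 101011000001100000 → 1, fb=1
66: 010110000011000001 → 0, fb=0
67: 101100000110000010 → 1, fb=1
68: 011000001100000101 → 0, fb=0
69: 110000011000001010 → 1, fb=0
70: 100000110000010100 → 1, fb=0
71: 000001100000101000 → 0, fb=0
72: 000011000001010000 → 0, fb=0
73: 000110000010100000 → 0, fb=0
74: 001100000101000000 → 0, fb=0
75: 011000001010000000 → 0, fb=0
76: 110000010100000000 → 1, fb=0
77: 100000101000000000 → 1, fb=1
78: 000001010000000001 → 0, fb=1
79: 000010100000000011 → 0, fb=0
80: 000101000000000110 → 0, fb=0
81: 001010000000001100 → 0, fb=0
82: 010100000000011000 → 0, fb=0
83: 101000000000110000 → 1, fb=1
84: 010000000001100001 → 0, fb=0
85: 100000000011000010 → 1, fb=1
86: 000000000110000101 → 0, fb=0
87: 000000001100001010 → 0, fb=0
88: 000000011000010100 → 0, fb=1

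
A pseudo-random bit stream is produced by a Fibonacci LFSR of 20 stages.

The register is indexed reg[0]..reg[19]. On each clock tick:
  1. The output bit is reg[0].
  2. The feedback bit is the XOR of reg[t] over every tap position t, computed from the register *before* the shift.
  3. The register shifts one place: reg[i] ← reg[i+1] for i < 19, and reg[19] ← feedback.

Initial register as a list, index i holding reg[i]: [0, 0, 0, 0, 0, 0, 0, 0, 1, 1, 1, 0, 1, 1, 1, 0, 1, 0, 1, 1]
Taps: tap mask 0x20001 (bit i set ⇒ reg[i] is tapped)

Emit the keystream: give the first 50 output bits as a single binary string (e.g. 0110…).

00000000111011101011011011010100011001111001111010

k : reg_k → out_k, fb_k
0: 00000000111011101011 → 0, fb=0
1: 00000001110111010110 → 0, fb=1
2: 00000011101110101101 → 0, fb=1
3: 00000111011101011011 → 0, fb=0
4: 00001110111010110110 → 0, fb=1
5: 00011101110101101101 → 0, fb=1
6: 00111011101011011011 → 0, fb=0
7: 01110111010110110110 → 0, fb=1
8: 11101110101101101101 → 1, fb=0
9: 11011101011011011010 → 1, fb=1
10: 10111010110110110101 → 1, fb=0
11: 01110101101101101010 → 0, fb=0
12: 11101011011011010100 → 1, fb=0
13: 11010110110110101000 → 1, fb=1
14: 10101101101101010001 → 1, fb=1
15: 01011011011010100011 → 0, fb=0
16: 10110110110101000110 → 1, fb=0
17: 01101101101010001100 → 0, fb=1
18: 11011011010100011001 → 1, fb=1
19: 10110110101000110011 → 1, fb=1
20: 01101101010001100111 → 0, fb=1
21: 11011010100011001111 → 1, fb=0
22: 10110101000110011110 → 1, fb=0
23: 01101010001100111100 → 0, fb=1
24: 11010100011001111001 → 1, fb=1
25: 10101000110011110011 → 1, fb=1
26: 01010001100111100111 → 0, fb=1
27: 10100011001111001111 → 1, fb=0
28: 01000110011110011110 → 0, fb=1
29: 10001100111100111101 → 1, fb=0
30: 00011001111001111010 → 0, fb=0
31: 00110011110011110100 → 0, fb=1
32: 01100111100111101001 → 0, fb=0
33: 11001111001111010010 → 1, fb=1
34: 10011110011110100101 → 1, fb=0
35: 00111100111101001010 → 0, fb=0
36: 01111001111010010100 → 0, fb=1
37: 11110011110100101001 → 1, fb=1
38: 11100111101001010011 → 1, fb=1
39: 11001111010010100111 → 1, fb=0
40: 10011110100101001110 → 1, fb=0
41: 00111101001010011100 → 0, fb=1
42: 01111010010100111001 → 0, fb=0
43: 11110100101001110010 → 1, fb=1
44: 11101001010011100101 → 1, fb=0
45: 11010010100111001010 → 1, fb=1
46: 10100101001110010101 → 1, fb=0
47: 01001010011100101010 → 0, fb=0
48: 10010100111001010100 → 1, fb=0
49: 00101001110010101000 → 0, fb=0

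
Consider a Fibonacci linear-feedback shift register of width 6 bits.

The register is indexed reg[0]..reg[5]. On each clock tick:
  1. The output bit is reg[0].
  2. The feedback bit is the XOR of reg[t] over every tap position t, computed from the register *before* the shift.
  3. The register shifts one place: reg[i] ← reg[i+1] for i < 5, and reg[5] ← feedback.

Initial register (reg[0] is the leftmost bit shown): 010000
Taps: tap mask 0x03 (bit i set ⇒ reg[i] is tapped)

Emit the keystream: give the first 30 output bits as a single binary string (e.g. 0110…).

010000110001010011110100011100

tick  register→output (feedback)
  0  010000→0 (1)
  1  100001→1 (1)
  2  000011→0 (0)
  3  000110→0 (0)
  4  001100→0 (0)
  5  011000→0 (1)
  6  110001→1 (0)
  7  100010→1 (1)
  8  000101→0 (0)
  9  001010→0 (0)
 10  010100→0 (1)
 11  101001→1 (1)
 12  010011→0 (1)
 13  100111→1 (1)
 14  001111→0 (0)
 15  011110→0 (1)
 16  111101→1 (0)
 17  111010→1 (0)
 18  110100→1 (0)
 19  101000→1 (1)
 20  010001→0 (1)
 21  100011→1 (1)
 22  000111→0 (0)
 23  001110→0 (0)
 24  011100→0 (1)
 25  111001→1 (0)
 26  110010→1 (0)
 27  100100→1 (1)
 28  001001→0 (0)
 29  010010→0 (1)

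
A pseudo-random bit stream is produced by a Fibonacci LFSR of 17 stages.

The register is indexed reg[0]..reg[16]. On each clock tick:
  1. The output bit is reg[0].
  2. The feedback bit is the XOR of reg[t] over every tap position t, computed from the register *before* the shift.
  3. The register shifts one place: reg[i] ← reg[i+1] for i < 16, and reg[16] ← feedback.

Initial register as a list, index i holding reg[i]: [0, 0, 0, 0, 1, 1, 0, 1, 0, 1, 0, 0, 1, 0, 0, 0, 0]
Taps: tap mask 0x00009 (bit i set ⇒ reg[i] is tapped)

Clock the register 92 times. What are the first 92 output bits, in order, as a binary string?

step | reg (before) | out | fb
   0 | 00001101010010000 | 0 | 0
   1 | 00011010100100000 | 0 | 1
   2 | 00110101001000001 | 0 | 1
   3 | 01101010010000011 | 0 | 0
   4 | 11010100100000110 | 1 | 0
   5 | 10101001000001100 | 1 | 1
   6 | 01010010000011001 | 0 | 1
   7 | 10100100000110011 | 1 | 1
   8 | 01001000001100111 | 0 | 0
   9 | 10010000011001110 | 1 | 0
  10 | 00100000110011100 | 0 | 0
  11 | 01000001100111000 | 0 | 0
  12 | 10000011001110000 | 1 | 1
  13 | 00000110011100001 | 0 | 0
  14 | 00001100111000010 | 0 | 0
  15 | 00011001110000100 | 0 | 1
  16 | 00110011100001001 | 0 | 1
  17 | 01100111000010011 | 0 | 0
  18 | 11001110000100110 | 1 | 1
  19 | 10011100001001101 | 1 | 0
  20 | 00111000010011010 | 0 | 1
  21 | 01110000100110101 | 0 | 1
  22 | 11100001001101011 | 1 | 1
  23 | 11000010011010111 | 1 | 1
  24 | 10000100110101111 | 1 | 1
  25 | 00001001101011111 | 0 | 0
  26 | 00010011010111110 | 0 | 1
  27 | 00100110101111101 | 0 | 0
  28 | 01001101011111010 | 0 | 0
  29 | 10011010111110100 | 1 | 0
  30 | 00110101111101000 | 0 | 1
  31 | 01101011111010001 | 0 | 0
  32 | 11010111110100010 | 1 | 0
  33 | 10101111101000100 | 1 | 1
  34 | 01011111010001001 | 0 | 1
  35 | 10111110100010011 | 1 | 0
  36 | 01111101000100110 | 0 | 1
  37 | 11111010001001101 | 1 | 0
  38 | 11110100010011010 | 1 | 0
  39 | 11101000100110100 | 1 | 1
  40 | 11010001001101001 | 1 | 0
  41 | 10100010011010010 | 1 | 1
  42 | 01000100110100101 | 0 | 0
  43 | 10001001101001010 | 1 | 1
  44 | 00010011010010101 | 0 | 1
  45 | 00100110100101011 | 0 | 0
  46 | 01001101001010110 | 0 | 0
  47 | 10011010010101100 | 1 | 0
  48 | 00110100101011000 | 0 | 1
  49 | 01101001010110001 | 0 | 0
  50 | 11010010101100010 | 1 | 0
  51 | 10100101011000100 | 1 | 1
  52 | 01001010110001001 | 0 | 0
  53 | 10010101100010010 | 1 | 0
  54 | 00101011000100100 | 0 | 0
  55 | 01010110001001000 | 0 | 1
  56 | 10101100010010001 | 1 | 1
  57 | 01011000100100011 | 0 | 1
  58 | 10110001001000111 | 1 | 0
  59 | 01100010010001110 | 0 | 0
  60 | 11000100100011100 | 1 | 1
  61 | 10001001000111001 | 1 | 1
  62 | 00010010001110011 | 0 | 1
  63 | 00100100011100111 | 0 | 0
  64 | 01001000111001110 | 0 | 0
  65 | 10010001110011100 | 1 | 0
  66 | 00100011100111000 | 0 | 0
  67 | 01000111001110000 | 0 | 0
  68 | 10001110011100000 | 1 | 1
  69 | 00011100111000001 | 0 | 1
  70 | 00111001110000011 | 0 | 1
  71 | 01110011100000111 | 0 | 1
  72 | 11100111000001111 | 1 | 1
  73 | 11001110000011111 | 1 | 1
  74 | 10011100000111111 | 1 | 0
  75 | 00111000001111110 | 0 | 1
  76 | 01110000011111101 | 0 | 1
  77 | 11100000111111011 | 1 | 1
  78 | 11000001111110111 | 1 | 1
  79 | 10000011111101111 | 1 | 1
  80 | 00000111111011111 | 0 | 0
  81 | 00001111110111110 | 0 | 0
  82 | 00011111101111100 | 0 | 1
  83 | 00111111011111001 | 0 | 1
  84 | 01111110111110011 | 0 | 1
  85 | 11111101111100111 | 1 | 0
  86 | 11111011111001110 | 1 | 0
  87 | 11110111110011100 | 1 | 0
  88 | 11101111100111000 | 1 | 1
  89 | 11011111001110001 | 1 | 0
  90 | 10111110011100010 | 1 | 0
  91 | 01111100111000100 | 0 | 1

00001101010010000011001110000100110101111101000100110100101011000100100011100111000001111110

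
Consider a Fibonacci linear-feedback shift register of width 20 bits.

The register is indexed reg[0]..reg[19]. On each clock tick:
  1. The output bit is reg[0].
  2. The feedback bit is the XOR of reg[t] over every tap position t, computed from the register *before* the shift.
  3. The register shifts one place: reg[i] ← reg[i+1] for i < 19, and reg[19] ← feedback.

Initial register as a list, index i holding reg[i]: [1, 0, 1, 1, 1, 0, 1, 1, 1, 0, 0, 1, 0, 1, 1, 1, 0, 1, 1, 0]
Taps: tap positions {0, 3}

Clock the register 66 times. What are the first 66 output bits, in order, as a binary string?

101110111001011101100110011100101100010101011110010011101111101011

tick  register→output (feedback)
  0  10111011100101110110→1 (0)
  1  01110111001011101100→0 (1)
  2  11101110010111011001→1 (1)
  3  11011100101110110011→1 (0)
  4  10111001011101100110→1 (0)
  5  01110010111011001100→0 (1)
  6  11100101110110011001→1 (1)
  7  11001011101100110011→1 (1)
  8  10010111011001100111→1 (0)
  9  00101110110011001110→0 (0)
 10  01011101100110011100→0 (1)
 11  10111011001100111001→1 (0)
 12  01110110011001110010→0 (1)
 13  11101100110011100101→1 (1)
 14  11011001100111001011→1 (0)
 15  10110011001110010110→1 (0)
 16  01100110011100101100→0 (0)
 17  11001100111001011000→1 (1)
 18  10011001110010110001→1 (0)
 19  00110011100101100010→0 (1)
 20  01100111001011000101→0 (0)
 21  11001110010110001010→1 (1)
 22  10011100101100010101→1 (0)
 23  00111001011000101010→0 (1)
 24  01110010110001010101→0 (1)
 25  11100101100010101011→1 (1)
 26  11001011000101010111→1 (1)
 27  10010110001010101111→1 (0)
 28  00101100010101011110→0 (0)
 29  01011000101010111100→0 (1)
 30  10110001010101111001→1 (0)
 31  01100010101011110010→0 (0)
 32  11000101010111100100→1 (1)
 33  10001010101111001001→1 (1)
 34  00010101011110010011→0 (1)
 35  00101010111100100111→0 (0)
 36  01010101111001001110→0 (1)
 37  10101011110010011101→1 (1)
 38  01010111100100111011→0 (1)
 39  10101111001001110111→1 (1)
 40  01011110010011101111→0 (1)
 41  10111100100111011111→1 (0)
 42  01111001001110111110→0 (1)
 43  11110010011101111101→1 (0)
 44  11100100111011111010→1 (1)
 45  11001001110111110101→1 (1)
 46  10010011101111101011→1 (0)
 47  00100111011111010110→0 (0)
 48  01001110111110101100→0 (0)
 49  10011101111101011000→1 (0)
 50  00111011111010110000→0 (1)
 51  01110111110101100001→0 (1)
 52  11101111101011000011→1 (1)
 53  11011111010110000111→1 (0)
 54  10111110101100001110→1 (0)
 55  01111101011000011100→0 (1)
 56  11111010110000111001→1 (0)
 57  11110101100001110010→1 (0)
 58  11101011000011100100→1 (1)
 59  11010110000111001001→1 (0)
 60  10101100001110010010→1 (1)
 61  01011000011100100101→0 (1)
 62  10110000111001001011→1 (0)
 63  01100001110010010110→0 (0)
 64  11000011100100101100→1 (1)
 65  10000111001001011001→1 (1)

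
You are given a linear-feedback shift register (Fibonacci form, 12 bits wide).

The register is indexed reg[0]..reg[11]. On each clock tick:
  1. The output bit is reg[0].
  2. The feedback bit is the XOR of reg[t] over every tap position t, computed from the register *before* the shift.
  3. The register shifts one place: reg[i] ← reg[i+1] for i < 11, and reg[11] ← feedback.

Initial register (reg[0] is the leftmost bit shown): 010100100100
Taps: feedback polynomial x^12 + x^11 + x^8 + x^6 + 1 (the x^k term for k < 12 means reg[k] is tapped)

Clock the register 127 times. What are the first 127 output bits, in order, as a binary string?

k : reg_k → out_k, fb_k
0: 010100100100 → 0, fb=1
1: 101001001001 → 1, fb=1
2: 010010010011 → 0, fb=1
3: 100100100111 → 1, fb=1
4: 001001001111 → 0, fb=0
5: 010010011110 → 0, fb=1
6: 100100111101 → 1, fb=0
7: 001001111010 → 0, fb=0
8: 010011110100 → 0, fb=1
9: 100111101001 → 1, fb=0
10: 001111010010 → 0, fb=0
11: 011110100100 → 0, fb=1
12: 111101001001 → 1, fb=1
13: 111010010011 → 1, fb=0
14: 110100100110 → 1, fb=0
15: 101001001100 → 1, fb=0
16: 010010011000 → 0, fb=1
17: 100100110001 → 1, fb=1
18: 001001100011 → 0, fb=0
19: 010011000110 → 0, fb=0
20: 100110001100 → 1, fb=0
21: 001100011000 → 0, fb=1
22: 011000110001 → 0, fb=0
23: 110001100010 → 1, fb=0
24: 100011000100 → 1, fb=1
25: 000110001001 → 0, fb=0
26: 001100010010 → 0, fb=0
27: 011000100100 → 0, fb=1
28: 110001001001 → 1, fb=1
29: 100010010011 → 1, fb=0
30: 000100100110 → 0, fb=1
31: 001001001101 → 0, fb=0
32: 010010011010 → 0, fb=1
33: 100100110101 → 1, fb=1
34: 001001101011 → 0, fb=1
35: 010011010111 → 0, fb=1
36: 100110101111 → 1, fb=0
37: 001101011110 → 0, fb=1
38: 011010111101 → 0, fb=1
39: 110101111011 → 1, fb=0
40: 101011110110 → 1, fb=0
41: 010111101100 → 0, fb=0
42: 101111011000 → 1, fb=0
43: 011110110000 → 0, fb=1
44: 111101100001 → 1, fb=1
45: 111011000011 → 1, fb=0
46: 110110000110 → 1, fb=1
47: 101100001101 → 1, fb=1
48: 011000011011 → 0, fb=0
49: 110000110110 → 1, fb=0
50: 100001101100 → 1, fb=1
51: 000011011001 → 0, fb=0
52: 000110110010 → 0, fb=1
53: 001101100101 → 0, fb=0
54: 011011001010 → 0, fb=1
55: 110110010101 → 1, fb=0
56: 101100101010 → 1, fb=1
57: 011001010101 → 0, fb=1
58: 110010101011 → 1, fb=0
59: 100101010110 → 1, fb=1
60: 001010101101 → 0, fb=1
61: 010101011011 → 0, fb=0
62: 101010110110 → 1, fb=0
63: 010101101100 → 0, fb=0
64: 101011011000 → 1, fb=0
65: 010110110000 → 0, fb=1
66: 101101100001 → 1, fb=1
67: 011011000011 → 0, fb=1
68: 110110000111 → 1, fb=0
69: 101100001110 → 1, fb=0
70: 011000011100 → 0, fb=1
71: 110000111001 → 1, fb=0
72: 100001110010 → 1, fb=0
73: 000011100100 → 0, fb=1
74: 000111001001 → 0, fb=0
75: 001110010010 → 0, fb=0
76: 011100100100 → 0, fb=1
77: 111001001001 → 1, fb=1
78: 110010010011 → 1, fb=0
79: 100100100110 → 1, fb=0
80: 001001001100 → 0, fb=1
81: 010010011001 → 0, fb=0
82: 100100110010 → 1, fb=0
83: 001001100100 → 0, fb=1
84: 010011001001 → 0, fb=0
85: 100110010010 → 1, fb=1
86: 001100100101 → 0, fb=0
87: 011001001010 → 0, fb=1
88: 110010010101 → 1, fb=0
89: 100100101010 → 1, fb=1
90: 001001010101 → 0, fb=1
91: 010010101011 → 0, fb=1
92: 100101010111 → 1, fb=0
93: 001010101110 → 0, fb=0
94: 010101011100 → 0, fb=1
95: 101010111001 → 1, fb=0
96: 010101110010 → 0, fb=1
97: 101011100101 → 1, fb=1
98: 010111001011 → 0, fb=0
99: 101110010110 → 1, fb=1
100: 011100101101 → 0, fb=1
101: 111001011011 → 1, fb=1
102: 110010110111 → 1, fb=1
103: 100101101111 → 1, fb=0
104: 001011011110 → 0, fb=1
105: 010110111101 → 0, fb=1
106: 101101111011 → 1, fb=0
107: 011011110110 → 0, fb=1
108: 110111101101 → 1, fb=0
109: 101111011010 → 1, fb=0
110: 011110110100 → 0, fb=1
111: 111101101001 → 1, fb=0
112: 111011010010 → 1, fb=1
113: 110110100101 → 1, fb=1
114: 101101001011 → 1, fb=1
115: 011010010111 → 0, fb=1
116: 110100101111 → 1, fb=0
117: 101001011110 → 1, fb=0
118: 010010111100 → 0, fb=0
119: 100101111000 → 1, fb=1
120: 001011110001 → 0, fb=0
121: 010111100010 → 0, fb=1
122: 101111000101 → 1, fb=0
123: 011110001010 → 0, fb=1
124: 111100010101 → 1, fb=0
125: 111000101010 → 1, fb=1
126: 110001010101 → 1, fb=0

0101001001001111010010011000110001001001101011110110000110110010101011011000011100100100110010010101011100101101111011010010111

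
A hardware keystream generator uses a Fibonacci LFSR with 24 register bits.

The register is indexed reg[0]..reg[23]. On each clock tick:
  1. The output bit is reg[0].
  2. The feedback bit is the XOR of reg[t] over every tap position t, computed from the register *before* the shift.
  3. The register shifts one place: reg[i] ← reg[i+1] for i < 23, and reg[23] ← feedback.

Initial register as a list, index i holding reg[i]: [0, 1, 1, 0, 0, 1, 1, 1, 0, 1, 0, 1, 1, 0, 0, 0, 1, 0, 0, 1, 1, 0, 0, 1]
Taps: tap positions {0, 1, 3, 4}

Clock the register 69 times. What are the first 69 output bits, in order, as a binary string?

tick  register→output (feedback)
  0  011001110101100010011001→0 (1)
  1  110011101011000100110011→1 (1)
  2  100111010110001001100111→1 (1)
  3  001110101100010011001111→0 (0)
  4  011101011000100110011110→0 (0)
  5  111010110001001100111100→1 (1)
  6  110101100010011001111001→1 (1)
  7  101011000100110011110011→1 (0)
  8  010110001001100111100110→0 (1)
  9  101100010011001111001101→1 (0)
 10  011000100110011110011010→0 (1)
 11  110001001100111100110101→1 (0)
 12  100010011001111001101010→1 (0)
 13  000100110011110011010100→0 (1)
 14  001001100111100110101001→0 (0)
 15  010011001111001101010010→0 (0)
 16  100110011110011010100100→1 (1)
 17  001100111100110101001001→0 (1)
 18  011001111001101010010011→0 (1)
 19  110011110011010100100111→1 (1)
 20  100111100110101001001111→1 (1)
 21  001111001101010010011111→0 (0)
 22  011110011010100100111110→0 (1)
 23  111100110101001001111101→1 (1)
 24  111001101010010011111011→1 (0)
 25  110011010100100111110110→1 (1)
 26  100110101001001111101101→1 (1)
 27  001101010010011111011011→0 (1)
 28  011010100100111110110111→0 (0)
 29  110101001001111101101110→1 (1)
 30  101010010011111011011101→1 (0)
 31  010100100111110110111010→0 (0)
 32  101001001111101101110100→1 (1)
 33  010010011111011011101001→0 (0)
 34  100100111110110111010010→1 (0)
 35  001001111101101110100100→0 (0)
 36  010011111011011101001000→0 (0)
 37  100111110110111010010000→1 (1)
 38  001111101101110100100001→0 (0)
 39  011111011011101001000010→0 (1)
 40  111110110111010010000101→1 (0)
 41  111101101110100100001010→1 (1)
 42  111011011101001000010101→1 (1)
 43  110110111010010000101011→1 (0)
 44  101101110100100001010110→1 (0)
 45  011011101001000010101100→0 (0)
 46  110111010010000101011000→1 (0)
 47  101110100100001010110000→1 (1)
 48  011101001000010101100001→0 (0)
 49  111010010000101011000010→1 (1)
 50  110100100001010110000101→1 (1)
 51  101001000010101100001011→1 (1)
 52  010010000101011000010111→0 (0)
 53  100100001010110000101110→1 (0)
 54  001000010101100001011100→0 (0)
 55  010000101011000010111000→0 (1)
 56  100001010110000101110001→1 (1)
 57  000010101100001011100011→0 (1)
 58  000101011000010111000111→0 (1)
 59  001010110000101110001111→0 (1)
 60  010101100001011100011111→0 (0)
 61  101011000010111000111110→1 (0)
 62  010110000101110001111100→0 (1)
 63  101100001011100011111001→1 (0)
 64  011000010111000111110010→0 (1)
 65  110000101110001111100101→1 (0)
 66  100001011100011111001010→1 (1)
 67  000010111000111110010101→0 (1)
 68  000101110001111100101011→0 (1)

011001110101100010011001111001101010010011111011011101001000010101100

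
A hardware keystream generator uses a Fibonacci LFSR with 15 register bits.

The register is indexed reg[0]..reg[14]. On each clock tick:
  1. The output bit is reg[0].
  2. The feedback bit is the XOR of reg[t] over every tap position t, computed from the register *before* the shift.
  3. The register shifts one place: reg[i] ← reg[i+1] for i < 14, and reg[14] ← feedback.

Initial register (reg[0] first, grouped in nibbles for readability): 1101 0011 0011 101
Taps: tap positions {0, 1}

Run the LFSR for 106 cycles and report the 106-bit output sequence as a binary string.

1101001100111010111010101001111001111111010001010000001110011110000010010100010000110111100110001011000101

tick  register→output (feedback)
  0  110100110011101→1 (0)
  1  101001100111010→1 (1)
  2  010011001110101→0 (1)
  3  100110011101011→1 (1)
  4  001100111010111→0 (0)
  5  011001110101110→0 (1)
  6  110011101011101→1 (0)
  7  100111010111010→1 (1)
  8  001110101110101→0 (0)
  9  011101011101010→0 (1)
 10  111010111010101→1 (0)
 11  110101110101010→1 (0)
 12  101011101010100→1 (1)
 13  010111010101001→0 (1)
 14  101110101010011→1 (1)
 15  011101010100111→0 (1)
 16  111010101001111→1 (0)
 17  110101010011110→1 (0)
 18  101010100111100→1 (1)
 19  010101001111001→0 (1)
 20  101010011110011→1 (1)
 21  010100111100111→0 (1)
 22  101001111001111→1 (1)
 23  010011110011111→0 (1)
 24  100111100111111→1 (1)
 25  001111001111111→0 (0)
 26  011110011111110→0 (1)
 27  111100111111101→1 (0)
 28  111001111111010→1 (0)
 29  110011111110100→1 (0)
 30  100111111101000→1 (1)
 31  001111111010001→0 (0)
 32  011111110100010→0 (1)
 33  111111101000101→1 (0)
 34  111111010001010→1 (0)
 35  111110100010100→1 (0)
 36  111101000101000→1 (0)
 37  111010001010000→1 (0)
 38  110100010100000→1 (0)
 39  101000101000000→1 (1)
 40  010001010000001→0 (1)
 41  100010100000011→1 (1)
 42  000101000000111→0 (0)
 43  001010000001110→0 (0)
 44  010100000011100→0 (1)
 45  101000000111001→1 (1)
 46  010000001110011→0 (1)
 47  100000011100111→1 (1)
 48  000000111001111→0 (0)
 49  000001110011110→0 (0)
 50  000011100111100→0 (0)
 51  000111001111000→0 (0)
 52  001110011110000→0 (0)
 53  011100111100000→0 (1)
 54  111001111000001→1 (0)
 55  110011110000010→1 (0)
 56  100111100000100→1 (1)
 57  001111000001001→0 (0)
 58  011110000010010→0 (1)
 59  111100000100101→1 (0)
 60  111000001001010→1 (0)
 61  110000010010100→1 (0)
 62  100000100101000→1 (1)
 63  000001001010001→0 (0)
 64  000010010100010→0 (0)
 65  000100101000100→0 (0)
 66  001001010001000→0 (0)
 67  010010100010000→0 (1)
 68  100101000100001→1 (1)
 69  001010001000011→0 (0)
 70  010100010000110→0 (1)
 71  101000100001101→1 (1)
 72  010001000011011→0 (1)
 73  100010000110111→1 (1)
 74  000100001101111→0 (0)
 75  001000011011110→0 (0)
 76  010000110111100→0 (1)
 77  100001101111001→1 (1)
 78  000011011110011→0 (0)
 79  000110111100110→0 (0)
 80  001101111001100→0 (0)
 81  011011110011000→0 (1)
 82  110111100110001→1 (0)
 83  101111001100010→1 (1)
 84  011110011000101→0 (1)
 85  111100110001011→1 (0)
 86  111001100010110→1 (0)
 87  110011000101100→1 (0)
 88  100110001011000→1 (1)
 89  001100010110001→0 (0)
 90  011000101100010→0 (1)
 91  110001011000101→1 (0)
 92  100010110001010→1 (1)
 93  000101100010101→0 (0)
 94  001011000101010→0 (0)
 95  010110001010100→0 (1)
 96  101100010101001→1 (1)
 97  011000101010011→0 (1)
 98  110001010100111→1 (0)
 99  100010101001110→1 (1)
100  000101010011101→0 (0)
101  001010100111010→0 (0)
102  010101001110100→0 (1)
103  101010011101001→1 (1)
104  010100111010011→0 (1)
105  101001110100111→1 (1)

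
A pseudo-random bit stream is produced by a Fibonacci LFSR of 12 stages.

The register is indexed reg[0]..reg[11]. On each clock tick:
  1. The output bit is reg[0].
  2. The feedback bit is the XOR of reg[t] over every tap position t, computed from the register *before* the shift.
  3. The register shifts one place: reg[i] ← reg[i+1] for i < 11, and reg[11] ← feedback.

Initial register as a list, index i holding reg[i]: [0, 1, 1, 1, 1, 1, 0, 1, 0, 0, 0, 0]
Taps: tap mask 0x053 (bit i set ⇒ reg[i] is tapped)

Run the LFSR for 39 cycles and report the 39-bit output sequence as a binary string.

011111010000000101110100100111110011100

step | reg (before) | out | fb
   0 | 011111010000 | 0 | 0
   1 | 111110100000 | 1 | 0
   2 | 111101000000 | 1 | 0
   3 | 111010000000 | 1 | 1
   4 | 110100000001 | 1 | 0
   5 | 101000000010 | 1 | 1
   6 | 010000000101 | 0 | 1
   7 | 100000001011 | 1 | 1
   8 | 000000010111 | 0 | 0
   9 | 000000101110 | 0 | 1
  10 | 000001011101 | 0 | 0
  11 | 000010111010 | 0 | 0
  12 | 000101110100 | 0 | 1
  13 | 001011101001 | 0 | 0
  14 | 010111010010 | 0 | 0
  15 | 101110100100 | 1 | 1
  16 | 011101001001 | 0 | 1
  17 | 111010010011 | 1 | 1
  18 | 110100100111 | 1 | 1
  19 | 101001001111 | 1 | 1
  20 | 010010011111 | 0 | 0
  21 | 100100111110 | 1 | 0
  22 | 001001111100 | 0 | 1
  23 | 010011111001 | 0 | 1
  24 | 100111110011 | 1 | 1
  25 | 001111100111 | 0 | 0
  26 | 011111001110 | 0 | 0
  27 | 111110011100 | 1 | 1
  28 | 111100111001 | 1 | 1
  29 | 111001110011 | 1 | 1
  30 | 110011100111 | 1 | 0
  31 | 100111001110 | 1 | 0
  32 | 001110011100 | 0 | 1
  33 | 011100111001 | 0 | 0
  34 | 111001110010 | 1 | 1
  35 | 110011100101 | 1 | 0
  36 | 100111001010 | 1 | 0
  37 | 001110010100 | 0 | 1
  38 | 011100101001 | 0 | 0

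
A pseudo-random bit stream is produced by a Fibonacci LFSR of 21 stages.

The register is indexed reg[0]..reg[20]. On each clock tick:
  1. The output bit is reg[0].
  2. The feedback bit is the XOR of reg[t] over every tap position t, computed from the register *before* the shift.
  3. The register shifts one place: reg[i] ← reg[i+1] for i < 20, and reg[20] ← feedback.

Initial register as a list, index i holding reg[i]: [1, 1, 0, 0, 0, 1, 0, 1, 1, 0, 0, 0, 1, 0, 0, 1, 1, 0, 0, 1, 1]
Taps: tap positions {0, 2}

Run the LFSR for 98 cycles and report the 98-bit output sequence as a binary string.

11000101100010011001111010011101011111110010011101000100000111011101001010100011010101001100000101

k : reg_k → out_k, fb_k
0: 110001011000100110011 → 1, fb=1
1: 100010110001001100111 → 1, fb=1
2: 000101100010011001111 → 0, fb=0
3: 001011000100110011110 → 0, fb=1
4: 010110001001100111101 → 0, fb=0
5: 101100010011001111010 → 1, fb=0
6: 011000100110011110100 → 0, fb=1
7: 110001001100111101001 → 1, fb=1
8: 100010011001111010011 → 1, fb=1
9: 000100110011110100111 → 0, fb=0
10: 001001100111101001110 → 0, fb=1
11: 010011001111010011101 → 0, fb=0
12: 100110011110100111010 → 1, fb=1
13: 001100111101001110101 → 0, fb=1
14: 011001111010011101011 → 0, fb=1
15: 110011110100111010111 → 1, fb=1
16: 100111101001110101111 → 1, fb=1
17: 001111010011101011111 → 0, fb=1
18: 011110100111010111111 → 0, fb=1
19: 111101001110101111111 → 1, fb=0
20: 111010011101011111110 → 1, fb=0
21: 110100111010111111100 → 1, fb=1
22: 101001110101111111001 → 1, fb=0
23: 010011101011111110010 → 0, fb=0
24: 100111010111111100100 → 1, fb=1
25: 001110101111111001001 → 0, fb=1
26: 011101011111110010011 → 0, fb=1
27: 111010111111100100111 → 1, fb=0
28: 110101111111001001110 → 1, fb=1
29: 101011111110010011101 → 1, fb=0
30: 010111111100100111010 → 0, fb=0
31: 101111111001001110100 → 1, fb=0
32: 011111110010011101000 → 0, fb=1
33: 111111100100111010001 → 1, fb=0
34: 111111001001110100010 → 1, fb=0
35: 111110010011101000100 → 1, fb=0
36: 111100100111010001000 → 1, fb=0
37: 111001001110100010000 → 1, fb=0
38: 110010011101000100000 → 1, fb=1
39: 100100111010001000001 → 1, fb=1
40: 001001110100010000011 → 0, fb=1
41: 010011101000100000111 → 0, fb=0
42: 100111010001000001110 → 1, fb=1
43: 001110100010000011101 → 0, fb=1
44: 011101000100000111011 → 0, fb=1
45: 111010001000001110111 → 1, fb=0
46: 110100010000011101110 → 1, fb=1
47: 101000100000111011101 → 1, fb=0
48: 010001000001110111010 → 0, fb=0
49: 100010000011101110100 → 1, fb=1
50: 000100000111011101001 → 0, fb=0
51: 001000001110111010010 → 0, fb=1
52: 010000011101110100101 → 0, fb=0
53: 100000111011101001010 → 1, fb=1
54: 000001110111010010101 → 0, fb=0
55: 000011101110100101010 → 0, fb=0
56: 000111011101001010100 → 0, fb=0
57: 001110111010010101000 → 0, fb=1
58: 011101110100101010001 → 0, fb=1
59: 111011101001010100011 → 1, fb=0
60: 110111010010101000110 → 1, fb=1
61: 101110100101010001101 → 1, fb=0
62: 011101001010100011010 → 0, fb=1
63: 111010010101000110101 → 1, fb=0
64: 110100101010001101010 → 1, fb=1
65: 101001010100011010101 → 1, fb=0
66: 010010101000110101010 → 0, fb=0
67: 100101010001101010100 → 1, fb=1
68: 001010100011010101001 → 0, fb=1
69: 010101000110101010011 → 0, fb=0
70: 101010001101010100110 → 1, fb=0
71: 010100011010101001100 → 0, fb=0
72: 101000110101010011000 → 1, fb=0
73: 010001101010100110000 → 0, fb=0
74: 100011010101001100000 → 1, fb=1
75: 000110101010011000001 → 0, fb=0
76: 001101010100110000010 → 0, fb=1
77: 011010101001100000101 → 0, fb=1
78: 110101010011000001011 → 1, fb=1
79: 101010100110000010111 → 1, fb=0
80: 010101001100000101110 → 0, fb=0
81: 101010011000001011100 → 1, fb=0
82: 010100110000010111000 → 0, fb=0
83: 101001100000101110000 → 1, fb=0
84: 010011000001011100000 → 0, fb=0
85: 100110000010111000000 → 1, fb=1
86: 001100000101110000001 → 0, fb=1
87: 011000001011100000011 → 0, fb=1
88: 110000010111000000111 → 1, fb=1
89: 100000101110000001111 → 1, fb=1
90: 000001011100000011111 → 0, fb=0
91: 000010111000000111110 → 0, fb=0
92: 000101110000001111100 → 0, fb=0
93: 001011100000011111000 → 0, fb=1
94: 010111000000111110001 → 0, fb=0
95: 101110000001111100010 → 1, fb=0
96: 011100000011111000100 → 0, fb=1
97: 111000000111110001001 → 1, fb=0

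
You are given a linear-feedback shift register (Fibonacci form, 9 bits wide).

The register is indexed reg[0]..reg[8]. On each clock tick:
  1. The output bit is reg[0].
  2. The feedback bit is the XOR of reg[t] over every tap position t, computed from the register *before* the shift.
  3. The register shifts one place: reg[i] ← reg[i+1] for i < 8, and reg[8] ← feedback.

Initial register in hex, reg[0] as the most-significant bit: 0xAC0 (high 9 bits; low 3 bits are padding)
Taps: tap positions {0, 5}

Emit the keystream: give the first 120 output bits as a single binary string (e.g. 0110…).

tick  register→output (feedback)
  0  101011000→1 (0)
  1  010110000→0 (0)
  2  101100000→1 (1)
  3  011000001→0 (0)
  4  110000010→1 (1)
  5  100000101→1 (1)
  6  000001011→0 (1)
  7  000010111→0 (0)
  8  000101110→0 (1)
  9  001011101→0 (1)
 10  010111011→0 (1)
 11  101110111→1 (1)
 12  011101111→0 (1)
 13  111011111→1 (0)
 14  110111110→1 (0)
 15  101111100→1 (0)
 16  011111000→0 (1)
 17  111110001→1 (1)
 18  111100011→1 (1)
 19  111000111→1 (1)
 20  110001111→1 (0)
 21  100011110→1 (0)
 22  000111100→0 (1)
 23  001111001→0 (1)
 24  011110011→0 (0)
 25  111100110→1 (1)
 26  111001101→1 (0)
 27  110011010→1 (0)
 28  100110100→1 (1)
 29  001101001→0 (1)
 30  011010011→0 (0)
 31  110100110→1 (1)
 32  101001101→1 (0)
 33  010011010→0 (1)
 34  100110101→1 (1)
 35  001101011→0 (1)
 36  011010111→0 (0)
 37  110101110→1 (0)
 38  101011100→1 (0)
 39  010111000→0 (1)
 40  101110001→1 (1)
 41  011100011→0 (0)
 42  111000110→1 (1)
 43  110001101→1 (0)
 44  100011010→1 (0)
 45  000110100→0 (0)
 46  001101000→0 (1)
 47  011010001→0 (0)
 48  110100010→1 (1)
 49  101000101→1 (1)
 50  010001011→0 (1)
 51  100010111→1 (1)
 52  000101111→0 (1)
 53  001011111→0 (1)
 54  010111111→0 (1)
 55  101111111→1 (0)
 56  011111110→0 (1)
 57  111111101→1 (0)
 58  111111010→1 (0)
 59  111110100→1 (1)
 60  111101001→1 (0)
 61  111010010→1 (1)
 62  110100101→1 (1)
 63  101001011→1 (0)
 64  010010110→0 (0)
 65  100101100→1 (0)
 66  001011000→0 (1)
 67  010110001→0 (0)
 68  101100010→1 (1)
 69  011000101→0 (0)
 70  110001010→1 (0)
 71  100010100→1 (1)
 72  000101001→0 (1)
 73  001010011→0 (0)
 74  010100110→0 (0)
 75  101001100→1 (0)
 76  010011000→0 (1)
 77  100110001→1 (1)
 78  001100011→0 (0)
 79  011000110→0 (0)
 80  110001100→1 (0)
 81  100011000→1 (0)
 82  000110000→0 (0)
 83  001100000→0 (0)
 84  011000000→0 (0)
 85  110000000→1 (1)
 86  100000001→1 (1)
 87  000000011→0 (0)
 88  000000110→0 (0)
 89  000001100→0 (1)
 90  000011001→0 (1)
 91  000110011→0 (0)
 92  001100110→0 (0)
 93  011001100→0 (1)
 94  110011001→1 (0)
 95  100110010→1 (1)
 96  001100101→0 (0)
 97  011001010→0 (1)
 98  110010101→1 (1)
 99  100101011→1 (0)
100  001010110→0 (0)
101  010101100→0 (1)
102  101011001→1 (0)
103  010110010→0 (0)
104  101100100→1 (1)
105  011001001→0 (1)
106  110010011→1 (1)
107  100100111→1 (1)
108  001001111→0 (1)
109  010011111→0 (1)
110  100111111→1 (0)
111  001111110→0 (1)
112  011111101→0 (1)
113  111111011→1 (0)
114  111110110→1 (1)
115  111101101→1 (0)
116  111011010→1 (0)
117  110110100→1 (1)
118  101101001→1 (0)
119  011010010→0 (0)

101011000001011101111100011110011010011010111000110100010111111101001011000101001100011000000011001100101011001001111110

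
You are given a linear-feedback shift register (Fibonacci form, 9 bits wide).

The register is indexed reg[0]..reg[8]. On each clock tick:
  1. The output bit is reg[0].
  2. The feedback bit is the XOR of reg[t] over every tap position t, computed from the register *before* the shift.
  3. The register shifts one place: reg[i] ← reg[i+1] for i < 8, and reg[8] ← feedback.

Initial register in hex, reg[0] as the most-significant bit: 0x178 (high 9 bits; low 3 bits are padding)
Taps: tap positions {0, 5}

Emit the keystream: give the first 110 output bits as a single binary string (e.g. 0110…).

00010111111101001011000101001100011000000011001100101011001001111110110100100100110111111001011010100001010001

step | reg (before) | out | fb
   0 | 000101111 | 0 | 1
   1 | 001011111 | 0 | 1
   2 | 010111111 | 0 | 1
   3 | 101111111 | 1 | 0
   4 | 011111110 | 0 | 1
   5 | 111111101 | 1 | 0
   6 | 111111010 | 1 | 0
   7 | 111110100 | 1 | 1
   8 | 111101001 | 1 | 0
   9 | 111010010 | 1 | 1
  10 | 110100101 | 1 | 1
  11 | 101001011 | 1 | 0
  12 | 010010110 | 0 | 0
  13 | 100101100 | 1 | 0
  14 | 001011000 | 0 | 1
  15 | 010110001 | 0 | 0
  16 | 101100010 | 1 | 1
  17 | 011000101 | 0 | 0
  18 | 110001010 | 1 | 0
  19 | 100010100 | 1 | 1
  20 | 000101001 | 0 | 1
  21 | 001010011 | 0 | 0
  22 | 010100110 | 0 | 0
  23 | 101001100 | 1 | 0
  24 | 010011000 | 0 | 1
  25 | 100110001 | 1 | 1
  26 | 001100011 | 0 | 0
  27 | 011000110 | 0 | 0
  28 | 110001100 | 1 | 0
  29 | 100011000 | 1 | 0
  30 | 000110000 | 0 | 0
  31 | 001100000 | 0 | 0
  32 | 011000000 | 0 | 0
  33 | 110000000 | 1 | 1
  34 | 100000001 | 1 | 1
  35 | 000000011 | 0 | 0
  36 | 000000110 | 0 | 0
  37 | 000001100 | 0 | 1
  38 | 000011001 | 0 | 1
  39 | 000110011 | 0 | 0
  40 | 001100110 | 0 | 0
  41 | 011001100 | 0 | 1
  42 | 110011001 | 1 | 0
  43 | 100110010 | 1 | 1
  44 | 001100101 | 0 | 0
  45 | 011001010 | 0 | 1
  46 | 110010101 | 1 | 1
  47 | 100101011 | 1 | 0
  48 | 001010110 | 0 | 0
  49 | 010101100 | 0 | 1
  50 | 101011001 | 1 | 0
  51 | 010110010 | 0 | 0
  52 | 101100100 | 1 | 1
  53 | 011001001 | 0 | 1
  54 | 110010011 | 1 | 1
  55 | 100100111 | 1 | 1
  56 | 001001111 | 0 | 1
  57 | 010011111 | 0 | 1
  58 | 100111111 | 1 | 0
  59 | 001111110 | 0 | 1
  60 | 011111101 | 0 | 1
  61 | 111111011 | 1 | 0
  62 | 111110110 | 1 | 1
  63 | 111101101 | 1 | 0
  64 | 111011010 | 1 | 0
  65 | 110110100 | 1 | 1
  66 | 101101001 | 1 | 0
  67 | 011010010 | 0 | 0
  68 | 110100100 | 1 | 1
  69 | 101001001 | 1 | 0
  70 | 010010010 | 0 | 0
  71 | 100100100 | 1 | 1
  72 | 001001001 | 0 | 1
  73 | 010010011 | 0 | 0
  74 | 100100110 | 1 | 1
  75 | 001001101 | 0 | 1
  76 | 010011011 | 0 | 1
  77 | 100110111 | 1 | 1
  78 | 001101111 | 0 | 1
  79 | 011011111 | 0 | 1
  80 | 110111111 | 1 | 0
  81 | 101111110 | 1 | 0
  82 | 011111100 | 0 | 1
  83 | 111111001 | 1 | 0
  84 | 111110010 | 1 | 1
  85 | 111100101 | 1 | 1
  86 | 111001011 | 1 | 0
  87 | 110010110 | 1 | 1
  88 | 100101101 | 1 | 0
  89 | 001011010 | 0 | 1
  90 | 010110101 | 0 | 0
  91 | 101101010 | 1 | 0
  92 | 011010100 | 0 | 0
  93 | 110101000 | 1 | 0
  94 | 101010000 | 1 | 1
  95 | 010100001 | 0 | 0
  96 | 101000010 | 1 | 1
  97 | 010000101 | 0 | 0
  98 | 100001010 | 1 | 0
  99 | 000010100 | 0 | 0
 100 | 000101000 | 0 | 1
 101 | 001010001 | 0 | 0
 102 | 010100010 | 0 | 0
 103 | 101000100 | 1 | 1
 104 | 010001001 | 0 | 1
 105 | 100010011 | 1 | 1
 106 | 000100111 | 0 | 0
 107 | 001001110 | 0 | 1
 108 | 010011101 | 0 | 1
 109 | 100111011 | 1 | 0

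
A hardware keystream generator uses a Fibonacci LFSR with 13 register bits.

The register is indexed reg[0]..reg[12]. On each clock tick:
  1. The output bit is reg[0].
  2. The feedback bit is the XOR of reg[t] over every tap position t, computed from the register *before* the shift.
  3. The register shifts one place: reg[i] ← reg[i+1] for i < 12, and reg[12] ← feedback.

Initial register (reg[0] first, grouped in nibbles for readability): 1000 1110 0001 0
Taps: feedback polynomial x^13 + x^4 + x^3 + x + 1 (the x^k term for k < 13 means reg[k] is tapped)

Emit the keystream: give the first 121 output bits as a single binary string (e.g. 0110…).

1000111000010000000111011000100010010010101000000100011100110100000111011110100010111111101111100011011010000100001111110

tick  register→output (feedback)
  0  1000111000010→1 (0)
  1  0001110000100→0 (0)
  2  0011100001000→0 (0)
  3  0111000010000→0 (0)
  4  1110000100000→1 (0)
  5  1100001000000→1 (0)
  6  1000010000000→1 (1)
  7  0000100000001→0 (1)
  8  0001000000011→0 (1)
  9  0010000000111→0 (0)
 10  0100000001110→0 (1)
 11  1000000011101→1 (1)
 12  0000000111011→0 (0)
 13  0000001110110→0 (0)
 14  0000011101100→0 (0)
 15  0000111011000→0 (1)
 16  0001110110001→0 (0)
 17  0011101100010→0 (0)
 18  0111011000100→0 (0)
 19  1110110001000→1 (1)
 20  1101100010001→1 (0)
 21  1011000100010→1 (0)
 22  0110001000100→0 (1)
 23  1100010001001→1 (0)
 24  1000100010010→1 (0)
 25  0001000100100→0 (1)
 26  0010001001001→0 (0)
 27  0100010010010→0 (1)
 28  1000100100101→1 (0)
 29  0001001001010→0 (1)
 30  0010010010101→0 (0)
 31  0100100101010→0 (0)
 32  1001001010100→1 (0)
 33  0010010101000→0 (0)
 34  0100101010000→0 (0)
 35  1001010100000→1 (0)
 36  0010101000000→0 (1)
 37  0101010000001→0 (0)
 38  1010100000010→1 (0)
 39  0101000000100→0 (0)
 40  1010000001000→1 (1)
 41  0100000010001→0 (1)
 42  1000000100011→1 (1)
 43  0000001000111→0 (0)
 44  0000010001110→0 (0)
 45  0000100011100→0 (1)
 46  0001000111001→0 (1)
 47  0010001110011→0 (0)
 48  0100011100110→0 (1)
 49  1000111001101→1 (0)
 50  0001110011010→0 (0)
 51  0011100110100→0 (0)
 52  0111001101000→0 (0)
 53  1110011010000→1 (0)
 54  1100110100000→1 (1)
 55  1001101000001→1 (1)
 56  0011010000011→0 (1)
 57  0110100000111→0 (0)
 58  1101000001110→1 (1)
 59  1010000011101→1 (1)
 60  0100000111011→0 (1)
 61  1000001110111→1 (1)
 62  0000011101111→0 (0)
 63  0000111011110→0 (1)
 64  0001110111101→0 (0)
 65  0011101111010→0 (0)
 66  0111011110100→0 (0)
 67  1110111101000→1 (1)
 68  1101111010001→1 (0)
 69  1011110100010→1 (1)
 70  0111101000101→0 (1)
 71  1111010001011→1 (1)
 72  1110100010111→1 (1)
 73  1101000101111→1 (1)
 74  1010001011111→1 (1)
 75  0100010111111→0 (1)
 76  1000101111111→1 (0)
 77  0001011111110→0 (1)
 78  0010111111101→0 (1)
 79  0101111111011→0 (1)
 80  1011111110111→1 (1)
 81  0111111101111→0 (1)
 82  1111111011111→1 (0)
 83  1111110111110→1 (0)
 84  1111101111100→1 (0)
 85  1111011111000→1 (1)
 86  1110111110001→1 (1)
 87  1101111100011→1 (0)
 88  1011111000110→1 (1)
 89  0111110001101→0 (1)
 90  1111100011011→1 (0)
 91  1111000110110→1 (1)
 92  1110001101101→1 (0)
 93  1100011011010→1 (0)
 94  1000110110100→1 (0)
 95  0001101101000→0 (0)
 96  0011011010000→0 (1)
 97  0110110100001→0 (0)
 98  1101101000010→1 (0)
 99  1011010000100→1 (0)
100  0110100001000→0 (0)
101  1101000010000→1 (1)
102  1010000100001→1 (1)
103  0100001000011→0 (1)
104  1000010000111→1 (1)
105  0000100001111→0 (1)
106  0001000011111→0 (1)
107  0010000111111→0 (0)
108  0100001111110→0 (1)
109  1000011111101→1 (1)
110  0000111111011→0 (1)
111  0001111110111→0 (0)
112  0011111101110→0 (0)
113  0111111011100→0 (1)
114  1111110111001→1 (0)
115  1111101110010→1 (0)
116  1111011100100→1 (1)
117  1110111001001→1 (1)
118  1101110010011→1 (0)
119  1011100100110→1 (1)
120  0111001001101→0 (0)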